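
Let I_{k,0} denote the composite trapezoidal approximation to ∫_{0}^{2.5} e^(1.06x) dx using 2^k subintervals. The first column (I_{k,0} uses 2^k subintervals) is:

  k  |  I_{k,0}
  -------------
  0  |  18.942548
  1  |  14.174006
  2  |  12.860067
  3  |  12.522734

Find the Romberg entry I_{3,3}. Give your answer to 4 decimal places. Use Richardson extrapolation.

I_{1,1} = (4·14.174006 − 18.942548) / 3 = 12.584492
I_{2,1} = 12.860067 + (12.860067 − 14.174006)/3 = 12.422087
I_{3,1} = (4·12.522734 − 12.860067) / 3 = 12.410290
I_{2,2} = (16·12.422087 − 12.584492) / 15 = 12.411260
I_{3,2} = 12.410290 + (12.410290 − 12.422087)/15 = 12.409504
I_{3,3} = (64·12.409504 − 12.411260) / 63 = 12.409476

12.4095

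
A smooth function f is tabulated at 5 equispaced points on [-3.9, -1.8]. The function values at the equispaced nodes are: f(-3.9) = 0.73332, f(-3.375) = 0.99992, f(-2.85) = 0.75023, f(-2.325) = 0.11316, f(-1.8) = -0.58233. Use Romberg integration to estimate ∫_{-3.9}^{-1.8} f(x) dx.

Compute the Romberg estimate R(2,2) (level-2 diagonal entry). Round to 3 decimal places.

R(0,0) (trapezoid, 1 panel, h=2.1000): 0.15854
R(1,0) (trapezoid, 2 panels, h=1.0500): 0.86701
R(2,0) (trapezoid, 4 panels, h=0.5250): 1.01787
R(1,1) = 0.86701 + (0.86701 − 0.15854)/3 = 1.10317
R(2,1) = 1.01787 + (1.01787 − 0.86701)/3 = 1.06816
R(2,2) = 1.06816 + (1.06816 − 1.10317)/15 = 1.06583

1.066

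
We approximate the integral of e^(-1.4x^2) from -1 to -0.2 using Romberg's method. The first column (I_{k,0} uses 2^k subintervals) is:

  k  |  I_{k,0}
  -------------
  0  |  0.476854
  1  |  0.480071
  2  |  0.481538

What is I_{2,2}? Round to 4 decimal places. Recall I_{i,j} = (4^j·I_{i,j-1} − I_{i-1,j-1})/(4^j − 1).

I_{1,1} = (4·0.480071 − 0.476854) / 3 = 0.481143
I_{2,1} = 0.481538 + (0.481538 − 0.480071)/3 = 0.482027
I_{2,2} = 0.482027 + (0.482027 − 0.481143)/15 = 0.482086

0.4821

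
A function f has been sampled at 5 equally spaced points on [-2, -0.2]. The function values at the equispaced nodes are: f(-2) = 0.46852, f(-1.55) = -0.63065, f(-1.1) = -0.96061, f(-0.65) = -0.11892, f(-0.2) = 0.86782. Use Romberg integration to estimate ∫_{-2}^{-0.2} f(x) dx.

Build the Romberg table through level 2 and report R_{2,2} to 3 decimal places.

-0.523

R_{0,0} (trapezoid, 1 panel, h=1.8000): 1.20271
R_{1,0} (trapezoid, 2 panels, h=0.9000): -0.26320
R_{2,0} (trapezoid, 4 panels, h=0.4500): -0.46890
R_{1,1} = -0.26320 + (-0.26320 − 1.20271)/3 = -0.75184
R_{2,1} = -0.46890 + (-0.46890 − (-0.26320))/3 = -0.53747
R_{2,2} = -0.53747 + (-0.53747 − (-0.75184))/15 = -0.52318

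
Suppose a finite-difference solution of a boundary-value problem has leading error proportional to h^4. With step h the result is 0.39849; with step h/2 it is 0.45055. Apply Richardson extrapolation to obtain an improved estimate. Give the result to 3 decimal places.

0.454

The leading error scales as h^4; refining by a factor of 2 reduces it by 2^4 = 16.
Extrapolated value = (16·A(h/2) − A(h)) / (16 − 1)
= (16·0.45055 − 0.39849) / 15
= 6.81031 / 15 = 0.45402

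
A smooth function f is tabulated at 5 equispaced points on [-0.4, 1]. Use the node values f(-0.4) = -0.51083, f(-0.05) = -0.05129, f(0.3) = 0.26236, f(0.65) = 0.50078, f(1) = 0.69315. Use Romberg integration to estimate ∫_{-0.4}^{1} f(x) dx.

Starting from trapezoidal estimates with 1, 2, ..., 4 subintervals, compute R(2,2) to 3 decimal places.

R(0,0) (trapezoid, 1 panel, h=1.4000): 0.12762
R(1,0) (trapezoid, 2 panels, h=0.7000): 0.24746
R(2,0) (trapezoid, 4 panels, h=0.3500): 0.28105
R(1,1) = 0.24746 + (0.24746 − 0.12762)/3 = 0.28741
R(2,1) = 0.28105 + (0.28105 − 0.24746)/3 = 0.29225
R(2,2) = 0.29225 + (0.29225 − 0.28741)/15 = 0.29257

0.293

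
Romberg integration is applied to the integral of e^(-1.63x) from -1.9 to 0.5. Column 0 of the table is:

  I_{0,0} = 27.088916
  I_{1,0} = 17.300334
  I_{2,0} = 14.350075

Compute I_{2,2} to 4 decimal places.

13.3219

Richardson extrapolation on the trapezoidal column (denominator 4−1=3):
I_{1,1} = (4·17.300334 − 27.088916) / 3 = 14.037473
I_{2,1} = 14.350075 + (14.350075 − 17.300334)/3 = 13.366655
I_{2,2} = (16·13.366655 − 14.037473) / 15 = 13.321934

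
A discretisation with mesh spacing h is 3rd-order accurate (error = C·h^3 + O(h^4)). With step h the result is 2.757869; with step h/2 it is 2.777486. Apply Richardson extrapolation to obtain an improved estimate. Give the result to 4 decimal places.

Extrapolated value = (8·A(h/2) − A(h)) / (8 − 1)
= (8·2.777486 − 2.757869) / 7
= 19.462019 / 7 = 2.780288

2.7803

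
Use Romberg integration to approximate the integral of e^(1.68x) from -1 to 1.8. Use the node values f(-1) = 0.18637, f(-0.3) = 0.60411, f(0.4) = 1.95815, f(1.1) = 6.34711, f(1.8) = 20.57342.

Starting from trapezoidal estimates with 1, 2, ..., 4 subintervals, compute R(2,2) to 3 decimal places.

R(0,0) (trapezoid, 1 panel, h=2.8000): 29.06371
R(1,0) (trapezoid, 2 panels, h=1.4000): 17.27326
R(2,0) (trapezoid, 4 panels, h=0.7000): 13.50249
R(1,1) = 17.27326 + (17.27326 − 29.06371)/3 = 13.34311
R(2,1) = 13.50249 + (13.50249 − 17.27326)/3 = 12.24557
R(2,2) = 12.24557 + (12.24557 − 13.34311)/15 = 12.17240

12.172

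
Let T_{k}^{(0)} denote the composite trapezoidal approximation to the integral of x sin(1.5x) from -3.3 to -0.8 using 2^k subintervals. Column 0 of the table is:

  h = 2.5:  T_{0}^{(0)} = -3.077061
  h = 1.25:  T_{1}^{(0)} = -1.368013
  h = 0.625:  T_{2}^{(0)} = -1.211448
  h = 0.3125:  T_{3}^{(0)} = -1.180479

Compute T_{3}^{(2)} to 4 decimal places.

-1.1709

Richardson extrapolation on the trapezoidal column (denominator 4−1=3):
T_{2}^{(1)} = -1.211448 + (-1.211448 − (-1.368013))/3 = -1.159260
T_{3}^{(1)} = -1.180479 + (-1.180479 − (-1.211448))/3 = -1.170156
T_{3}^{(2)} = -1.170156 + (-1.170156 − (-1.159260))/15 = -1.170882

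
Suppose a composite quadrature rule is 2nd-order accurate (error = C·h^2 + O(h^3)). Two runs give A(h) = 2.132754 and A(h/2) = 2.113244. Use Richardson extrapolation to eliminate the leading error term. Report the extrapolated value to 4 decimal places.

2.1067

The leading error scales as h^2; refining by a factor of 2 reduces it by 2^2 = 4.
Extrapolated value = (4·A(h/2) − A(h)) / (4 − 1)
= (4·2.113244 − 2.132754) / 3
= 6.320222 / 3 = 2.106741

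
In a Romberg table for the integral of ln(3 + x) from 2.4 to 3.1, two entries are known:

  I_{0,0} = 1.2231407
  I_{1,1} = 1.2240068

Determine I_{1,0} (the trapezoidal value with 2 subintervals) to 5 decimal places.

1.22379

From I_{1,1} = (4·I_{1,0} − I_{0,0})/3, solve for I_{1,0}:
4·I_{1,0} = 3·1.2240068 + 1.2231407 = 4.8951611
I_{1,0} = 1.2237903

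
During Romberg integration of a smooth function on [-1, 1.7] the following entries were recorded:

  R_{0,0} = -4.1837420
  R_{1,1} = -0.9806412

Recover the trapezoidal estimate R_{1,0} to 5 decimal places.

From R_{1,1} = (4·R_{1,0} − R_{0,0})/3, solve for R_{1,0}:
4·R_{1,0} = 3·(-0.9806412) + (-4.1837420) = -7.1256656
R_{1,0} = -1.7814164

-1.78142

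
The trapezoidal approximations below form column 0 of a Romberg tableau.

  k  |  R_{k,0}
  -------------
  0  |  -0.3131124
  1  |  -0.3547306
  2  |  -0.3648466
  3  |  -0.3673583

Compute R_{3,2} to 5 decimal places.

-0.36819

Richardson extrapolation on the trapezoidal column (denominator 4−1=3):
R_{2,1} = (4·(-0.3648466) − (-0.3547306)) / 3 = -0.3682186
R_{3,1} = (4·(-0.3673583) − (-0.3648466)) / 3 = -0.3681955
R_{3,2} = (16·(-0.3681955) − (-0.3682186)) / 15 = -0.3681940
(Column j=1 coincides with Simpson's rule on the same nodes.)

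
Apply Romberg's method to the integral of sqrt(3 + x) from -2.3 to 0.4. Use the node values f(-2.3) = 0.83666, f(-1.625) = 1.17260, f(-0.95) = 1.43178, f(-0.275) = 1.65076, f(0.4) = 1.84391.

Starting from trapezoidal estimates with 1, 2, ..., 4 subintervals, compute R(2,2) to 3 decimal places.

3.789

R(0,0) (trapezoid, 1 panel, h=2.7000): 3.61877
R(1,0) (trapezoid, 2 panels, h=1.3500): 3.74229
R(2,0) (trapezoid, 4 panels, h=0.6750): 3.77691
R(1,1) = 3.74229 + (3.74229 − 3.61877)/3 = 3.78346
R(2,1) = 3.77691 + (3.77691 − 3.74229)/3 = 3.78845
R(2,2) = 3.78845 + (3.78845 − 3.78346)/15 = 3.78878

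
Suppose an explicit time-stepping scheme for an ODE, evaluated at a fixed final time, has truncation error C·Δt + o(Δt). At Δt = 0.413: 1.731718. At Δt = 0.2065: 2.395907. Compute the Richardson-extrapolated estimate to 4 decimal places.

3.0601

The leading error scales as Δt; refining by a factor of 2 reduces it by 2^1 = 2.
Extrapolated value = (2·A(Δt/2) − A(Δt)) / (2 − 1)
= (2·2.395907 − 1.731718) / 1
= 3.060096 / 1 = 3.060096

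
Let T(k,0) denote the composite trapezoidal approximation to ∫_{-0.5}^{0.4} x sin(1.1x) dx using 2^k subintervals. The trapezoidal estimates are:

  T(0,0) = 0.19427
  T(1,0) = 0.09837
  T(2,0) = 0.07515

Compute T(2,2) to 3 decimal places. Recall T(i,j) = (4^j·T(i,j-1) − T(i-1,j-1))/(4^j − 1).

Richardson extrapolation on the trapezoidal column (denominator 4−1=3):
T(1,1) = 0.09837 + (0.09837 − 0.19427)/3 = 0.06640
T(2,1) = (4·0.07515 − 0.09837) / 3 = 0.06741
T(2,2) = (16·0.06741 − 0.06640) / 15 = 0.06748

0.067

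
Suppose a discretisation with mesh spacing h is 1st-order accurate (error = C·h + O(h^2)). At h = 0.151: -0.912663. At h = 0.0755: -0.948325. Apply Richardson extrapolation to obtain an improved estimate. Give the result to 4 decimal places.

-0.9840

Extrapolated value = (2·A(h/2) − A(h)) / (2 − 1)
= (2·(-0.948325) − (-0.912663)) / 1
= -0.983987 / 1 = -0.983987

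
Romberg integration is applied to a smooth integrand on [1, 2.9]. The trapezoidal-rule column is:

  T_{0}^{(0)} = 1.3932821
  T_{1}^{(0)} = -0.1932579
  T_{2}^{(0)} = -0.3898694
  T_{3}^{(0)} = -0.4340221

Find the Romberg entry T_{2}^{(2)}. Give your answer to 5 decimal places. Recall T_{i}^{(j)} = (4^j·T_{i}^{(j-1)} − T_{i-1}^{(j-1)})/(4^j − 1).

-0.43763

Richardson extrapolation on the trapezoidal column (denominator 4−1=3):
T_{1}^{(1)} = (4·(-0.1932579) − 1.3932821) / 3 = -0.7221046
T_{2}^{(1)} = -0.3898694 + (-0.3898694 − (-0.1932579))/3 = -0.4554066
T_{2}^{(2)} = -0.4554066 + (-0.4554066 − (-0.7221046))/15 = -0.4376267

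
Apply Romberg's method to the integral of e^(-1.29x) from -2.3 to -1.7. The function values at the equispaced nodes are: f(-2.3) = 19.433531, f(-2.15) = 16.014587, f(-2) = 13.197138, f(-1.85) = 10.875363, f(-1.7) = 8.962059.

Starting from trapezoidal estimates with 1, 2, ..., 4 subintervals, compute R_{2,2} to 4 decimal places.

R_{0,0} (trapezoid, 1 panel, h=0.6000): 8.518677
R_{1,0} (trapezoid, 2 panels, h=0.3000): 8.218480
R_{2,0} (trapezoid, 4 panels, h=0.1500): 8.142732
R_{1,1} = 8.218480 + (8.218480 − 8.518677)/3 = 8.118414
R_{2,1} = 8.142732 + (8.142732 − 8.218480)/3 = 8.117483
R_{2,2} = 8.117483 + (8.117483 − 8.118414)/15 = 8.117421

8.1174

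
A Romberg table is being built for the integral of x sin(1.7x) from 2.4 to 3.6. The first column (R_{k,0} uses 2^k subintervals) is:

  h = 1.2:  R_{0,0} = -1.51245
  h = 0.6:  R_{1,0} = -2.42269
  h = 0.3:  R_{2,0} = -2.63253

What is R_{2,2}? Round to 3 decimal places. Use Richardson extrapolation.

-2.701

Richardson extrapolation on the trapezoidal column (denominator 4−1=3):
R_{1,1} = -2.42269 + (-2.42269 − (-1.51245))/3 = -2.72610
R_{2,1} = (4·(-2.63253) − (-2.42269)) / 3 = -2.70248
R_{2,2} = (16·(-2.70248) − (-2.72610)) / 15 = -2.70091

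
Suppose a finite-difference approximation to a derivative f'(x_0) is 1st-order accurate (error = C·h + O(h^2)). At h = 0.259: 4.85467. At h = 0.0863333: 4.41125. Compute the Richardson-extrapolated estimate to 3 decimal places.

4.190

Extrapolated value = (3·A(h/3) − A(h)) / (3 − 1)
= (3·4.41125 − 4.85467) / 2
= 8.37908 / 2 = 4.18954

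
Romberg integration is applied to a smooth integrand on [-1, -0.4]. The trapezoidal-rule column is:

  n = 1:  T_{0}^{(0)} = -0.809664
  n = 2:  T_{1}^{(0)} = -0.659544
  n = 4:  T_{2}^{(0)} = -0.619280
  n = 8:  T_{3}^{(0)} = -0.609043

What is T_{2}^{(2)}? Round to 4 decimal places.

-0.6056

Richardson extrapolation on the trapezoidal column (denominator 4−1=3):
T_{1}^{(1)} = (4·(-0.659544) − (-0.809664)) / 3 = -0.609504
T_{2}^{(1)} = -0.619280 + (-0.619280 − (-0.659544))/3 = -0.605859
T_{2}^{(2)} = -0.605859 + (-0.605859 − (-0.609504))/15 = -0.605616
(Column j=1 coincides with Simpson's rule on the same nodes.)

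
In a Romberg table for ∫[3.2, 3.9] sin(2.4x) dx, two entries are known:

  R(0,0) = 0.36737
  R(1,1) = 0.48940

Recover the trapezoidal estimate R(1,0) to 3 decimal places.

0.459

From R(1,1) = (4·R(1,0) − R(0,0))/3, solve for R(1,0):
4·R(1,0) = 3·0.48940 + 0.36737 = 1.83557
R(1,0) = 0.45889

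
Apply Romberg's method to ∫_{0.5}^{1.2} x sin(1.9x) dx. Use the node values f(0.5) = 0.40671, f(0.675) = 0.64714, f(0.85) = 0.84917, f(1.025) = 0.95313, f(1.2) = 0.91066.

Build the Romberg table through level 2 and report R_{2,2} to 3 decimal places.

0.549

R_{0,0} (trapezoid, 1 panel, h=0.7000): 0.46108
R_{1,0} (trapezoid, 2 panels, h=0.3500): 0.52775
R_{2,0} (trapezoid, 4 panels, h=0.1750): 0.54392
R_{1,1} = 0.52775 + (0.52775 − 0.46108)/3 = 0.54997
R_{2,1} = 0.54392 + (0.54392 − 0.52775)/3 = 0.54931
R_{2,2} = 0.54931 + (0.54931 − 0.54997)/15 = 0.54927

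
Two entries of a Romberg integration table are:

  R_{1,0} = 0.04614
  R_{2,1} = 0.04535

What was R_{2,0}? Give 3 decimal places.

From R_{2,1} = (4·R_{2,0} − R_{1,0})/3, solve for R_{2,0}:
4·R_{2,0} = 3·0.04535 + 0.04614 = 0.18219
R_{2,0} = 0.04555

0.046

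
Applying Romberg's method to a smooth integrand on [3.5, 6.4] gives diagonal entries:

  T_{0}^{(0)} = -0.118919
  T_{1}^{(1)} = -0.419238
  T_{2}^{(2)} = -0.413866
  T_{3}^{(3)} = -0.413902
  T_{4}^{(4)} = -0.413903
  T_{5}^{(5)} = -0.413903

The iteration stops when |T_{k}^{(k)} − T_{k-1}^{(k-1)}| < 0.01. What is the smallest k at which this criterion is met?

|T_{1}^{(1)} − T_{0}^{(0)}| = 0.300319 ≥ 0.01
|T_{2}^{(2)} − T_{1}^{(1)}| = 0.005372 < 0.01

k = 2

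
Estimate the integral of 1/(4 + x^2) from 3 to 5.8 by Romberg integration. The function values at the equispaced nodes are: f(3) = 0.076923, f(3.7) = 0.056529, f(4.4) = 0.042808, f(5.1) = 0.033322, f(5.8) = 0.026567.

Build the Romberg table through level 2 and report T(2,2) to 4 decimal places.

T(0,0) (trapezoid, 1 panel, h=2.8000): 0.144886
T(1,0) (trapezoid, 2 panels, h=1.4000): 0.132374
T(2,0) (trapezoid, 4 panels, h=0.7000): 0.129083
T(1,1) = 0.132374 + (0.132374 − 0.144886)/3 = 0.128203
T(2,1) = 0.129083 + (0.129083 − 0.132374)/3 = 0.127986
T(2,2) = 0.127986 + (0.127986 − 0.128203)/15 = 0.127972

0.1280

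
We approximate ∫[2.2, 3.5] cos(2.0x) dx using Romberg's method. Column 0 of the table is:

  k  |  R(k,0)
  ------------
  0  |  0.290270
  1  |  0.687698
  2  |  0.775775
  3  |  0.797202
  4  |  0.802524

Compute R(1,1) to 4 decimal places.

0.8202

R(1,1) = 0.687698 + (0.687698 − 0.290270)/3 = 0.820174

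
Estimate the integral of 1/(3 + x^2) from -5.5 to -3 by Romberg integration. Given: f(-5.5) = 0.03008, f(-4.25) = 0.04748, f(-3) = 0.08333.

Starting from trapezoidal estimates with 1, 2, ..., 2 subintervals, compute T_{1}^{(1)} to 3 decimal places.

0.126

T_{0}^{(0)} (trapezoid, 1 panel, h=2.5000): 0.14176
T_{1}^{(0)} (trapezoid, 2 panels, h=1.2500): 0.13023
T_{1}^{(1)} = 0.13023 + (0.13023 − 0.14176)/3 = 0.12639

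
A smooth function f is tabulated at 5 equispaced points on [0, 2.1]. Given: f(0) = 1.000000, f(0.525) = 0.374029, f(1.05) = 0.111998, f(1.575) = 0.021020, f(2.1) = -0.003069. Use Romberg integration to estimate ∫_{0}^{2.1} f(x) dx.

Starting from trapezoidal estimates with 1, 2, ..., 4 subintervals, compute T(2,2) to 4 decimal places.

T(0,0) (trapezoid, 1 panel, h=2.1000): 1.046778
T(1,0) (trapezoid, 2 panels, h=1.0500): 0.640987
T(2,0) (trapezoid, 4 panels, h=0.5250): 0.527894
T(1,1) = 0.640987 + (0.640987 − 1.046778)/3 = 0.505723
T(2,1) = 0.527894 + (0.527894 − 0.640987)/3 = 0.490196
T(2,2) = 0.490196 + (0.490196 − 0.505723)/15 = 0.489161

0.4892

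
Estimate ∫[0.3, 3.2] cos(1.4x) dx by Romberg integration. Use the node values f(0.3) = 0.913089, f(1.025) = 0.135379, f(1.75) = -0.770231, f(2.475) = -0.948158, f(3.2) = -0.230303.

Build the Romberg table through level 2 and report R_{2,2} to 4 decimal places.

-0.9819

R_{0,0} (trapezoid, 1 panel, h=2.9000): 0.990040
R_{1,0} (trapezoid, 2 panels, h=1.4500): -0.621815
R_{2,0} (trapezoid, 4 panels, h=0.7250): -0.900172
R_{1,1} = -0.621815 + (-0.621815 − 0.990040)/3 = -1.159100
R_{2,1} = -0.900172 + (-0.900172 − (-0.621815))/3 = -0.992958
R_{2,2} = -0.992958 + (-0.992958 − (-1.159100))/15 = -0.981882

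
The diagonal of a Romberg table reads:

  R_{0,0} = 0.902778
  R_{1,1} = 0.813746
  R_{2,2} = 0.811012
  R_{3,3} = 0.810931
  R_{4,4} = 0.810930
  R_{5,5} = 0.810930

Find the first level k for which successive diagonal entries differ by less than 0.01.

k = 2

|R_{1,1} − R_{0,0}| = 0.089032 ≥ 0.01
|R_{2,2} − R_{1,1}| = 0.002734 < 0.01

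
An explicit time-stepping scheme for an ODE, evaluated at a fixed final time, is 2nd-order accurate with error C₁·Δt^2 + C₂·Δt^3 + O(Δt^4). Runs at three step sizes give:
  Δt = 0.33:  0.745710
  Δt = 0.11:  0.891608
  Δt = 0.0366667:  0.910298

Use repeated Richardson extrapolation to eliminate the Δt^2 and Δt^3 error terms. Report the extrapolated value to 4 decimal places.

First eliminate the Δt^2 term (factor 3^2 = 9):
  B₁ = (9·0.891608 − 0.745710)/8 = 0.909845
  B₂ = (9·0.910298 − 0.891608)/8 = 0.912634
Then eliminate the Δt^3 term (factor 3^3 = 27):
  (27·0.912634 − 0.909845)/26 = 0.912741

0.9127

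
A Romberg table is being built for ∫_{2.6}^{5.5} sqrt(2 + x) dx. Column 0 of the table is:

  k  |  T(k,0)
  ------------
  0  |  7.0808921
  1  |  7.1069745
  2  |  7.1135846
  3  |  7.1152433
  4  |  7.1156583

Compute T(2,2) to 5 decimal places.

7.11580

T(1,1) = 7.1069745 + (7.1069745 − 7.0808921)/3 = 7.1156686
T(2,1) = 7.1135846 + (7.1135846 − 7.1069745)/3 = 7.1157880
T(2,2) = (16·7.1157880 − 7.1156686) / 15 = 7.1157960
(Column j=1 coincides with Simpson's rule on the same nodes.)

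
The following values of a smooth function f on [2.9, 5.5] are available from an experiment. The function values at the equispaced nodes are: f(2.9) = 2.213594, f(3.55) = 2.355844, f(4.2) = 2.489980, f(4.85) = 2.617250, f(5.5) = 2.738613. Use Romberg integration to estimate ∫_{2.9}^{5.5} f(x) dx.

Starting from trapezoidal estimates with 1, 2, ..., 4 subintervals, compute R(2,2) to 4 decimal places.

R(0,0) (trapezoid, 1 panel, h=2.6000): 6.437869
R(1,0) (trapezoid, 2 panels, h=1.3000): 6.455909
R(2,0) (trapezoid, 4 panels, h=0.6500): 6.460465
R(1,1) = 6.455909 + (6.455909 − 6.437869)/3 = 6.461922
R(2,1) = 6.460465 + (6.460465 − 6.455909)/3 = 6.461984
R(2,2) = 6.461984 + (6.461984 − 6.461922)/15 = 6.461988

6.4620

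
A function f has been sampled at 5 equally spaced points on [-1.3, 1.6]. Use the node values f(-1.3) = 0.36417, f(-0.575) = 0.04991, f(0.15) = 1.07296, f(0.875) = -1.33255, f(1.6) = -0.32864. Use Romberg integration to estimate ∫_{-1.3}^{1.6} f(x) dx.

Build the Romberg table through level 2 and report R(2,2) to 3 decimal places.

-0.900

R(0,0) (trapezoid, 1 panel, h=2.9000): 0.05152
R(1,0) (trapezoid, 2 panels, h=1.4500): 1.58155
R(2,0) (trapezoid, 4 panels, h=0.7250): -0.13914
R(1,1) = 1.58155 + (1.58155 − 0.05152)/3 = 2.09156
R(2,1) = -0.13914 + (-0.13914 − 1.58155)/3 = -0.71270
R(2,2) = -0.71270 + (-0.71270 − 2.09156)/15 = -0.89965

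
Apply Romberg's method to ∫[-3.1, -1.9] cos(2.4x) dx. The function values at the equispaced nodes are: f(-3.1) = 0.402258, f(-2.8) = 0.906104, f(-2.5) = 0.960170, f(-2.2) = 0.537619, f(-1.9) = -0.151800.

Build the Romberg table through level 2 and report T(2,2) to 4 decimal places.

0.7930

T(0,0) (trapezoid, 1 panel, h=1.2000): 0.150275
T(1,0) (trapezoid, 2 panels, h=0.6000): 0.651239
T(2,0) (trapezoid, 4 panels, h=0.3000): 0.758737
T(1,1) = 0.651239 + (0.651239 − 0.150275)/3 = 0.818227
T(2,1) = 0.758737 + (0.758737 − 0.651239)/3 = 0.794570
T(2,2) = 0.794570 + (0.794570 − 0.818227)/15 = 0.792993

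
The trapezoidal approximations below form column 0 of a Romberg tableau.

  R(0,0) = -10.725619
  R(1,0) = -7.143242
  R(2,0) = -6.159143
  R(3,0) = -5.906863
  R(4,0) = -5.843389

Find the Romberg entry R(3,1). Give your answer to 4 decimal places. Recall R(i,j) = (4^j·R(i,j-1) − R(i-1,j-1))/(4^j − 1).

-5.8228

Richardson extrapolation on the trapezoidal column (denominator 4−1=3):
R(3,1) = -5.906863 + (-5.906863 − (-6.159143))/3 = -5.822770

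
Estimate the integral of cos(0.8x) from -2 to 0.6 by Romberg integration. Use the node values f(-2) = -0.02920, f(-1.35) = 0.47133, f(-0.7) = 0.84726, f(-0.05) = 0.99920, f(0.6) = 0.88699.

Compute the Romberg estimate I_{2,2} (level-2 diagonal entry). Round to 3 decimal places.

I_{0,0} (trapezoid, 1 panel, h=2.6000): 1.11513
I_{1,0} (trapezoid, 2 panels, h=1.3000): 1.65900
I_{2,0} (trapezoid, 4 panels, h=0.6500): 1.78535
I_{1,1} = 1.65900 + (1.65900 − 1.11513)/3 = 1.84029
I_{2,1} = 1.78535 + (1.78535 − 1.65900)/3 = 1.82747
I_{2,2} = 1.82747 + (1.82747 − 1.84029)/15 = 1.82662

1.827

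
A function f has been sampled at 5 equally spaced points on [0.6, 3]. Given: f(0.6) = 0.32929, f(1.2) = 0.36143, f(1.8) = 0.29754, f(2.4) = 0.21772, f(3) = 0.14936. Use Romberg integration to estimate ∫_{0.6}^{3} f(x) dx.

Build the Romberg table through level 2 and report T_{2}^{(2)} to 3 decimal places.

0.679

T_{0}^{(0)} (trapezoid, 1 panel, h=2.4000): 0.57438
T_{1}^{(0)} (trapezoid, 2 panels, h=1.2000): 0.64424
T_{2}^{(0)} (trapezoid, 4 panels, h=0.6000): 0.66961
T_{1}^{(1)} = 0.64424 + (0.64424 − 0.57438)/3 = 0.66753
T_{2}^{(1)} = 0.66961 + (0.66961 − 0.64424)/3 = 0.67807
T_{2}^{(2)} = 0.67807 + (0.67807 − 0.66753)/15 = 0.67877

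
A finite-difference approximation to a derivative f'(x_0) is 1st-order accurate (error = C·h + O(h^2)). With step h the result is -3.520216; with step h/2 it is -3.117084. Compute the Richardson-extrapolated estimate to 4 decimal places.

-2.7140

The leading error scales as h; refining by a factor of 2 reduces it by 2^1 = 2.
Extrapolated value = (2·A(h/2) − A(h)) / (2 − 1)
= (2·(-3.117084) − (-3.520216)) / 1
= -2.713952 / 1 = -2.713952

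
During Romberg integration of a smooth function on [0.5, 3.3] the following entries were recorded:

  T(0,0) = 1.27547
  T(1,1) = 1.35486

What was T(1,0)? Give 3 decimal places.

1.335

From T(1,1) = (4·T(1,0) − T(0,0))/3, solve for T(1,0):
4·T(1,0) = 3·1.35486 + 1.27547 = 5.34005
T(1,0) = 1.33501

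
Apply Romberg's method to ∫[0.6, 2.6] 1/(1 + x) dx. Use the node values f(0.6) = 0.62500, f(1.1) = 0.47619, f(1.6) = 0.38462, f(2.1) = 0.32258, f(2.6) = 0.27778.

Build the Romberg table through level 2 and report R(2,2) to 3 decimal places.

R(0,0) (trapezoid, 1 panel, h=2.0000): 0.90278
R(1,0) (trapezoid, 2 panels, h=1.0000): 0.83601
R(2,0) (trapezoid, 4 panels, h=0.5000): 0.81739
R(1,1) = 0.83601 + (0.83601 − 0.90278)/3 = 0.81375
R(2,1) = 0.81739 + (0.81739 − 0.83601)/3 = 0.81118
R(2,2) = 0.81118 + (0.81118 − 0.81375)/15 = 0.81101

0.811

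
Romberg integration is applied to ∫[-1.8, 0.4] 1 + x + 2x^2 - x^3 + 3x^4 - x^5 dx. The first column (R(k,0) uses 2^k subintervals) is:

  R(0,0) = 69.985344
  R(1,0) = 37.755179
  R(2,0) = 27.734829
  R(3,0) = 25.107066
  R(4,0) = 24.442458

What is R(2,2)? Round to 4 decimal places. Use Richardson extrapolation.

24.2202

Richardson extrapolation on the trapezoidal column (denominator 4−1=3):
R(1,1) = 37.755179 + (37.755179 − 69.985344)/3 = 27.011791
R(2,1) = 27.734829 + (27.734829 − 37.755179)/3 = 24.394712
R(2,2) = 24.394712 + (24.394712 − 27.011791)/15 = 24.220240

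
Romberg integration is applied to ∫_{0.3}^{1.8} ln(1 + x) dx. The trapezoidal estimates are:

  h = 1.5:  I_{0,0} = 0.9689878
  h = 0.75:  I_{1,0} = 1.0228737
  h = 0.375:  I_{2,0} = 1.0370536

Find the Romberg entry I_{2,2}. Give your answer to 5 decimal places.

1.04184

Richardson extrapolation on the trapezoidal column (denominator 4−1=3):
I_{1,1} = (4·1.0228737 − 0.9689878) / 3 = 1.0408357
I_{2,1} = 1.0370536 + (1.0370536 − 1.0228737)/3 = 1.0417802
I_{2,2} = 1.0417802 + (1.0417802 − 1.0408357)/15 = 1.0418432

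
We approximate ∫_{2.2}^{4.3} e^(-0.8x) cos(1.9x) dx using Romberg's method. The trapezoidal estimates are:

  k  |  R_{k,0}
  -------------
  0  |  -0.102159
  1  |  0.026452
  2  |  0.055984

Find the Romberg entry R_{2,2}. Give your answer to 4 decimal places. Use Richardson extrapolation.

Richardson extrapolation on the trapezoidal column (denominator 4−1=3):
R_{1,1} = 0.026452 + (0.026452 − (-0.102159))/3 = 0.069322
R_{2,1} = (4·0.055984 − 0.026452) / 3 = 0.065828
R_{2,2} = 0.065828 + (0.065828 − 0.069322)/15 = 0.065595

0.0656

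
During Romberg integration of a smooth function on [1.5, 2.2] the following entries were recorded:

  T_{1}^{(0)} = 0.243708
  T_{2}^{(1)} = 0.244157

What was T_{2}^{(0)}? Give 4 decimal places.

0.2440

From T_{2}^{(1)} = (4·T_{2}^{(0)} − T_{1}^{(0)})/3, solve for T_{2}^{(0)}:
4·T_{2}^{(0)} = 3·0.244157 + 0.243708 = 0.976179
T_{2}^{(0)} = 0.244045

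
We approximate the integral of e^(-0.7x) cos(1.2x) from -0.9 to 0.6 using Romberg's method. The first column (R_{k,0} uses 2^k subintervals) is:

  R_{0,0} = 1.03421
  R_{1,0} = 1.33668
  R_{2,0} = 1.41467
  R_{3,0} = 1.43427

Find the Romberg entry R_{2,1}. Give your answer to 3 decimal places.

R_{2,1} = 1.41467 + (1.41467 − 1.33668)/3 = 1.44067
(Column j=1 coincides with Simpson's rule on the same nodes.)

1.441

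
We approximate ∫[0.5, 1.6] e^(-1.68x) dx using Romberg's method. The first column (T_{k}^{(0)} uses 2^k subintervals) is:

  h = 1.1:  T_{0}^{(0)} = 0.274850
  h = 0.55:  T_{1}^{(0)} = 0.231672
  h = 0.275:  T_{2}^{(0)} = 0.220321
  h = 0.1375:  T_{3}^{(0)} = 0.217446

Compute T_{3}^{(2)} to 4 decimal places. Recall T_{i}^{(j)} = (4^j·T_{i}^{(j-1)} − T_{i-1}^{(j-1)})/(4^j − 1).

0.2165

Richardson extrapolation on the trapezoidal column (denominator 4−1=3):
T_{2}^{(1)} = 0.220321 + (0.220321 − 0.231672)/3 = 0.216537
T_{3}^{(1)} = 0.217446 + (0.217446 − 0.220321)/3 = 0.216488
T_{3}^{(2)} = (16·0.216488 − 0.216537) / 15 = 0.216485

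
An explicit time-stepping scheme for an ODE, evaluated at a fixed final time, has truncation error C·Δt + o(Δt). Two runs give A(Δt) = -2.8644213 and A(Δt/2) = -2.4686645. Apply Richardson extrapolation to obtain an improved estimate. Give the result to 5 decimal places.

The leading error scales as Δt; refining by a factor of 2 reduces it by 2^1 = 2.
Extrapolated value = (2·A(Δt/2) − A(Δt)) / (2 − 1)
= (2·(-2.4686645) − (-2.8644213)) / 1
= -2.0729077 / 1 = -2.0729077

-2.07291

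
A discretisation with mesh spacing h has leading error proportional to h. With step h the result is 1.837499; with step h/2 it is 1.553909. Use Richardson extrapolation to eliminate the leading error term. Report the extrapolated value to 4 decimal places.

1.2703

Extrapolated value = (2·A(h/2) − A(h)) / (2 − 1)
= (2·1.553909 − 1.837499) / 1
= 1.270319 / 1 = 1.270319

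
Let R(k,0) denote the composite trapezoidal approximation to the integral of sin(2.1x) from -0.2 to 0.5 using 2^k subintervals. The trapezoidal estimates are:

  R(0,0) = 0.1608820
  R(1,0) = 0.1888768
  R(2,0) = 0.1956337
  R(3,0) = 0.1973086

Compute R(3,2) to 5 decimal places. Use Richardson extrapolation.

0.19787

Richardson extrapolation on the trapezoidal column (denominator 4−1=3):
R(2,1) = 0.1956337 + (0.1956337 − 0.1888768)/3 = 0.1978860
R(3,1) = 0.1973086 + (0.1973086 − 0.1956337)/3 = 0.1978669
R(3,2) = 0.1978669 + (0.1978669 − 0.1978860)/15 = 0.1978656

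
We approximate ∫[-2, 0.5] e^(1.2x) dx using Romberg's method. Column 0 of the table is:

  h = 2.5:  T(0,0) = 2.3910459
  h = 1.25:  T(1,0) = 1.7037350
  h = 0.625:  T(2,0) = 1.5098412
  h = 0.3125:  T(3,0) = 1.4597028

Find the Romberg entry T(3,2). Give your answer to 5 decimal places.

1.44284

T(2,1) = 1.5098412 + (1.5098412 − 1.7037350)/3 = 1.4452099
T(3,1) = 1.4597028 + (1.4597028 − 1.5098412)/3 = 1.4429900
T(3,2) = 1.4429900 + (1.4429900 − 1.4452099)/15 = 1.4428420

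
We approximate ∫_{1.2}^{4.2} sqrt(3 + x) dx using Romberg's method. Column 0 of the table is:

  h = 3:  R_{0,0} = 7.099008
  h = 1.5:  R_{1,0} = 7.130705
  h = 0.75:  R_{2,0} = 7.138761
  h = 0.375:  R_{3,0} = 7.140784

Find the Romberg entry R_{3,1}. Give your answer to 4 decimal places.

7.1415

Richardson extrapolation on the trapezoidal column (denominator 4−1=3):
R_{3,1} = 7.140784 + (7.140784 − 7.138761)/3 = 7.141458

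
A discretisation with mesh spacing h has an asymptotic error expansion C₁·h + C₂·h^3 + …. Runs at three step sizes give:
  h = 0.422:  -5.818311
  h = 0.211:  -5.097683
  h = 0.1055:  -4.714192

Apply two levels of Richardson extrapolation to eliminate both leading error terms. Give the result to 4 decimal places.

First eliminate the h term (factor 2^1 = 2):
  B₁ = (2·(-5.097683) − (-5.818311))/1 = -4.377055
  B₂ = (2·(-4.714192) − (-5.097683))/1 = -4.330701
Then eliminate the h^3 term (factor 2^3 = 8):
  (8·(-4.330701) − (-4.377055))/7 = -4.324079

-4.3241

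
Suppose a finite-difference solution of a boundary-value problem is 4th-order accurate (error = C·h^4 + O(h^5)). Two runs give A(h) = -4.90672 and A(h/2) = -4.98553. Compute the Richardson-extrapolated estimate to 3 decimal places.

Extrapolated value = (16·A(h/2) − A(h)) / (16 − 1)
= (16·(-4.98553) − (-4.90672)) / 15
= -74.86176 / 15 = -4.99078

-4.991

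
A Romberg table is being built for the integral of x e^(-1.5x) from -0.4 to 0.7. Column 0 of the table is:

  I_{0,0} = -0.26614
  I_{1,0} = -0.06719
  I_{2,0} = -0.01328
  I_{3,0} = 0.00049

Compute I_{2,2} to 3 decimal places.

0.005

I_{1,1} = -0.06719 + (-0.06719 − (-0.26614))/3 = -0.00087
I_{2,1} = -0.01328 + (-0.01328 − (-0.06719))/3 = 0.00469
I_{2,2} = 0.00469 + (0.00469 − (-0.00087))/15 = 0.00506
(Column j=1 coincides with Simpson's rule on the same nodes.)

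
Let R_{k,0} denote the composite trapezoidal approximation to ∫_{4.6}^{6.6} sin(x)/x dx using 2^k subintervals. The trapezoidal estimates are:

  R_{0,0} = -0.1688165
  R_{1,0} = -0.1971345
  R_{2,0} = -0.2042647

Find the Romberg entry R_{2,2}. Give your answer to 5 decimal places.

Richardson extrapolation on the trapezoidal column (denominator 4−1=3):
R_{1,1} = -0.1971345 + (-0.1971345 − (-0.1688165))/3 = -0.2065738
R_{2,1} = -0.2042647 + (-0.2042647 − (-0.1971345))/3 = -0.2066414
R_{2,2} = -0.2066414 + (-0.2066414 − (-0.2065738))/15 = -0.2066459

-0.20665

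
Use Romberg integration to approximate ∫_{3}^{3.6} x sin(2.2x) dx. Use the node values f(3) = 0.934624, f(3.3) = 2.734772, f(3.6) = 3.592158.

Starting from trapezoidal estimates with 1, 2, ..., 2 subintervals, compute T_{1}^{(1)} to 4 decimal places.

T_{0}^{(0)} (trapezoid, 1 panel, h=0.6000): 1.358035
T_{1}^{(0)} (trapezoid, 2 panels, h=0.3000): 1.499449
T_{1}^{(1)} = 1.499449 + (1.499449 − 1.358035)/3 = 1.546587

1.5466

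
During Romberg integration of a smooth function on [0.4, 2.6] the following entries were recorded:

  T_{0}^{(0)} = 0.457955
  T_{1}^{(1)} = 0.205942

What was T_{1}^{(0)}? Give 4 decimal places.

From T_{1}^{(1)} = (4·T_{1}^{(0)} − T_{0}^{(0)})/3, solve for T_{1}^{(0)}:
4·T_{1}^{(0)} = 3·0.205942 + 0.457955 = 1.075781
T_{1}^{(0)} = 0.268945

0.2689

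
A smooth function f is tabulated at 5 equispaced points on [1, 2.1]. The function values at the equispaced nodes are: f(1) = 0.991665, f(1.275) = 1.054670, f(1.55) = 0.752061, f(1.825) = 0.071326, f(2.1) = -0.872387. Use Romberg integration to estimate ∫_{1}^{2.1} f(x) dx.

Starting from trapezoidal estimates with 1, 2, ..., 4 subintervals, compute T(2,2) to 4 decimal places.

0.5609

T(0,0) (trapezoid, 1 panel, h=1.1000): 0.065603
T(1,0) (trapezoid, 2 panels, h=0.5500): 0.446435
T(2,0) (trapezoid, 4 panels, h=0.2750): 0.532866
T(1,1) = 0.446435 + (0.446435 − 0.065603)/3 = 0.573379
T(2,1) = 0.532866 + (0.532866 − 0.446435)/3 = 0.561676
T(2,2) = 0.561676 + (0.561676 − 0.573379)/15 = 0.560896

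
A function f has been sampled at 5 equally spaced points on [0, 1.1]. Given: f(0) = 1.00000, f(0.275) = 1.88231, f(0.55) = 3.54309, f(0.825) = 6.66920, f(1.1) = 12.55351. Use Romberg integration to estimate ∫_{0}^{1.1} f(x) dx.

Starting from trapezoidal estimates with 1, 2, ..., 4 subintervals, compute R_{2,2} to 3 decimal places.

5.024

R_{0,0} (trapezoid, 1 panel, h=1.1000): 7.45443
R_{1,0} (trapezoid, 2 panels, h=0.5500): 5.67591
R_{2,0} (trapezoid, 4 panels, h=0.2750): 5.18962
R_{1,1} = 5.67591 + (5.67591 − 7.45443)/3 = 5.08307
R_{2,1} = 5.18962 + (5.18962 − 5.67591)/3 = 5.02752
R_{2,2} = 5.02752 + (5.02752 − 5.08307)/15 = 5.02382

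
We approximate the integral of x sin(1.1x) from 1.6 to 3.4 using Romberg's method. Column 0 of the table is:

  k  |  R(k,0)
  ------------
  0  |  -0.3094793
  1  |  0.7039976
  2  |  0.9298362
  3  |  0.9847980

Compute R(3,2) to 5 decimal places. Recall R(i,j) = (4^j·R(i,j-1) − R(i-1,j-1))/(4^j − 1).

R(2,1) = 0.9298362 + (0.9298362 − 0.7039976)/3 = 1.0051157
R(3,1) = 0.9847980 + (0.9847980 − 0.9298362)/3 = 1.0031186
R(3,2) = (16·1.0031186 − 1.0051157) / 15 = 1.0029855

1.00299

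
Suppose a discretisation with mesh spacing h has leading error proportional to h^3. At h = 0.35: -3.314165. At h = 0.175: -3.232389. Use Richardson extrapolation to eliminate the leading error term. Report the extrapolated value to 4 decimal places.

Extrapolated value = (8·A(h/2) − A(h)) / (8 − 1)
= (8·(-3.232389) − (-3.314165)) / 7
= -22.544947 / 7 = -3.220707

-3.2207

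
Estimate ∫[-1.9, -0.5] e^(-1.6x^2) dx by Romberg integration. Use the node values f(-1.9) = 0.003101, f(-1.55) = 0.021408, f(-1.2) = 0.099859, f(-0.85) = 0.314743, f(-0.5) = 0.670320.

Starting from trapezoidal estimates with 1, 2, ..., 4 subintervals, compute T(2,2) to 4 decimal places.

T(0,0) (trapezoid, 1 panel, h=1.4000): 0.471395
T(1,0) (trapezoid, 2 panels, h=0.7000): 0.305599
T(2,0) (trapezoid, 4 panels, h=0.3500): 0.270452
T(1,1) = 0.305599 + (0.305599 − 0.471395)/3 = 0.250334
T(2,1) = 0.270452 + (0.270452 − 0.305599)/3 = 0.258736
T(2,2) = 0.258736 + (0.258736 − 0.250334)/15 = 0.259296

0.2593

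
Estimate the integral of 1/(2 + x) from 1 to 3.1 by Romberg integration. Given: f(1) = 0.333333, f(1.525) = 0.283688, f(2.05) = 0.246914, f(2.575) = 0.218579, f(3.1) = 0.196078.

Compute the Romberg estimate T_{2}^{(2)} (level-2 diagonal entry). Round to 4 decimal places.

T_{0}^{(0)} (trapezoid, 1 panel, h=2.1000): 0.555882
T_{1}^{(0)} (trapezoid, 2 panels, h=1.0500): 0.537200
T_{2}^{(0)} (trapezoid, 4 panels, h=0.5250): 0.532290
T_{1}^{(1)} = 0.537200 + (0.537200 − 0.555882)/3 = 0.530973
T_{2}^{(1)} = 0.532290 + (0.532290 − 0.537200)/3 = 0.530653
T_{2}^{(2)} = 0.530653 + (0.530653 − 0.530973)/15 = 0.530632

0.5306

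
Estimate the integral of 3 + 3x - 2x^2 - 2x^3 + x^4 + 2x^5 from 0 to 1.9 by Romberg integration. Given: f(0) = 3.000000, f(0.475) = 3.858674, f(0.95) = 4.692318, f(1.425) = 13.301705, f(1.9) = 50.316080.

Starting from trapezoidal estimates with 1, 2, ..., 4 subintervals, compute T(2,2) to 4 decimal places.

20.6604

T(0,0) (trapezoid, 1 panel, h=1.9000): 50.650276
T(1,0) (trapezoid, 2 panels, h=0.9500): 29.782840
T(2,0) (trapezoid, 4 panels, h=0.4750): 23.042600
T(1,1) = 29.782840 + (29.782840 − 50.650276)/3 = 22.827028
T(2,1) = 23.042600 + (23.042600 − 29.782840)/3 = 20.795853
T(2,2) = 20.795853 + (20.795853 − 22.827028)/15 = 20.660441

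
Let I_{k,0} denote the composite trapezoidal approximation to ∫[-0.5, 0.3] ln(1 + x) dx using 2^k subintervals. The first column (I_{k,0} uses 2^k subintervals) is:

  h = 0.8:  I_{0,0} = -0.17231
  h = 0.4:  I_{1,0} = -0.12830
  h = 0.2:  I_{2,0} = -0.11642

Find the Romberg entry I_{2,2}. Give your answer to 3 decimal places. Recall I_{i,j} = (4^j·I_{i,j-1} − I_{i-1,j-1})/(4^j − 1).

-0.112

Richardson extrapolation on the trapezoidal column (denominator 4−1=3):
I_{1,1} = -0.12830 + (-0.12830 − (-0.17231))/3 = -0.11363
I_{2,1} = (4·(-0.11642) − (-0.12830)) / 3 = -0.11246
I_{2,2} = -0.11246 + (-0.11246 − (-0.11363))/15 = -0.11238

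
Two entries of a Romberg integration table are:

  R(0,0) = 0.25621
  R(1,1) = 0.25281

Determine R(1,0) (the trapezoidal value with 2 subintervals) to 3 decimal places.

0.254

From R(1,1) = (4·R(1,0) − R(0,0))/3, solve for R(1,0):
4·R(1,0) = 3·0.25281 + 0.25621 = 1.01464
R(1,0) = 0.25366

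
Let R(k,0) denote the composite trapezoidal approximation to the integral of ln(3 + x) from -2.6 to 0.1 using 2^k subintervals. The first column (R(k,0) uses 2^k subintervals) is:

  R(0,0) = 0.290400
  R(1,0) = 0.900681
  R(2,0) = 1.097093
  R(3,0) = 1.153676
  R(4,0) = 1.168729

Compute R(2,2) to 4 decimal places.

Richardson extrapolation on the trapezoidal column (denominator 4−1=3):
R(1,1) = (4·0.900681 − 0.290400) / 3 = 1.104108
R(2,1) = 1.097093 + (1.097093 − 0.900681)/3 = 1.162564
R(2,2) = 1.162564 + (1.162564 − 1.104108)/15 = 1.166461

1.1665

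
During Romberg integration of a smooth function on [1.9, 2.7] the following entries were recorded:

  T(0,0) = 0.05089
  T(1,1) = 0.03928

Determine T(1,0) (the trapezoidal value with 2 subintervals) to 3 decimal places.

From T(1,1) = (4·T(1,0) − T(0,0))/3, solve for T(1,0):
4·T(1,0) = 3·0.03928 + 0.05089 = 0.16873
T(1,0) = 0.04218

0.042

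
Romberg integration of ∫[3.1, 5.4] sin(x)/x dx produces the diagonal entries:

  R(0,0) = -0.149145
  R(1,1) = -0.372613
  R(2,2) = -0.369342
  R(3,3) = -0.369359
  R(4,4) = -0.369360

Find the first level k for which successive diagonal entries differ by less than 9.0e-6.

k = 4

|R(1,1) − R(0,0)| = 0.223468 ≥ 9.0e-6
|R(2,2) − R(1,1)| = 0.003271 ≥ 9.0e-6
|R(3,3) − R(2,2)| = 0.000017 ≥ 9.0e-6
|R(4,4) − R(3,3)| = 0.000001 < 9.0e-6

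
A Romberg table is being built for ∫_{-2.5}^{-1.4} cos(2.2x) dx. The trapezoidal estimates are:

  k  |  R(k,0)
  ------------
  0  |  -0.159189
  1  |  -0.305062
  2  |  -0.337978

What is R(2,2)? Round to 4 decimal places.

R(1,1) = -0.305062 + (-0.305062 − (-0.159189))/3 = -0.353686
R(2,1) = (4·(-0.337978) − (-0.305062)) / 3 = -0.348950
R(2,2) = -0.348950 + (-0.348950 − (-0.353686))/15 = -0.348634

-0.3486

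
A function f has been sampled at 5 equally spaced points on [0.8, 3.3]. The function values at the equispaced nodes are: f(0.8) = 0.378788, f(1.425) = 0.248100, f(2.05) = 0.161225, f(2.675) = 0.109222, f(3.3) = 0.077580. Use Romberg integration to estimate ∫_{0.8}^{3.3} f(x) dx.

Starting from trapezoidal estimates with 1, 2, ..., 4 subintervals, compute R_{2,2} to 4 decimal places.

R_{0,0} (trapezoid, 1 panel, h=2.5000): 0.570460
R_{1,0} (trapezoid, 2 panels, h=1.2500): 0.486761
R_{2,0} (trapezoid, 4 panels, h=0.6250): 0.466707
R_{1,1} = 0.486761 + (0.486761 − 0.570460)/3 = 0.458861
R_{2,1} = 0.466707 + (0.466707 − 0.486761)/3 = 0.460022
R_{2,2} = 0.460022 + (0.460022 − 0.458861)/15 = 0.460099

0.4601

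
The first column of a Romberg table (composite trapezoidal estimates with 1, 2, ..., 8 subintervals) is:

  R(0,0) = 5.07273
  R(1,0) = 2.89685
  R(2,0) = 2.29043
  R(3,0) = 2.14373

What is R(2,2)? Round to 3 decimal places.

R(1,1) = (4·2.89685 − 5.07273) / 3 = 2.17156
R(2,1) = 2.29043 + (2.29043 − 2.89685)/3 = 2.08829
R(2,2) = (16·2.08829 − 2.17156) / 15 = 2.08274

2.083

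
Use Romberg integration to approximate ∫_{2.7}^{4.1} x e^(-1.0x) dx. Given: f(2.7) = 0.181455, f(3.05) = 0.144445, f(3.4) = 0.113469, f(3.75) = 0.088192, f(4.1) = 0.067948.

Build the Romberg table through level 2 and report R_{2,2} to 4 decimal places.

R_{0,0} (trapezoid, 1 panel, h=1.4000): 0.174582
R_{1,0} (trapezoid, 2 panels, h=0.7000): 0.166719
R_{2,0} (trapezoid, 4 panels, h=0.3500): 0.164783
R_{1,1} = 0.166719 + (0.166719 − 0.174582)/3 = 0.164098
R_{2,1} = 0.164783 + (0.164783 − 0.166719)/3 = 0.164138
R_{2,2} = 0.164138 + (0.164138 − 0.164098)/15 = 0.164141

0.1641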